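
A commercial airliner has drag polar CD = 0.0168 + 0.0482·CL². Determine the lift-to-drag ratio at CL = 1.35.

L/D = 12.9

CD = 0.0168 + 0.0482 × 1.35² = 0.1046
L/D = CL/CD = 1.35 / 0.1046 = 12.9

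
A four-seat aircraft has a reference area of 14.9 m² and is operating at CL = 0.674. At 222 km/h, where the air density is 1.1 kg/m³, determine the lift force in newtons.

Convert speed: v = 222 km/h ÷ 3.6 = 61.67 m/s.
L = ½ρv²S·CL = ½ × 1.1 × 61.67² × 14.9 × 0.674 = 21000 N ≈ 21 kN

L = 21000 N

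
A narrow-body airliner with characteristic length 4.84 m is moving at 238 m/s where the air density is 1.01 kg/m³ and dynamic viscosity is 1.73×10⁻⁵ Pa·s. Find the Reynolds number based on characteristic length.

Re = 6.73×10^7

Re = ρ·v·c/μ = 1.01 × 238 × 4.84 / (1.73×10⁻⁵) = 6.73×10^7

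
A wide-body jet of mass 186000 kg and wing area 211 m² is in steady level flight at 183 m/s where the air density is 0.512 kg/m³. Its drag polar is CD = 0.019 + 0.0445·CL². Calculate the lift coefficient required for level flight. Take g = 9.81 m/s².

In steady level flight, lift balances weight: W = mg = 186000 × 9.81 = 1.8247×10^6 N.
Dynamic pressure q = 0.5 × 0.512 × 183² = 8573 Pa.
CL = W/(q·S) = 1.8247×10^6 / (8573 × 211) = 1.009.

CL = 1.01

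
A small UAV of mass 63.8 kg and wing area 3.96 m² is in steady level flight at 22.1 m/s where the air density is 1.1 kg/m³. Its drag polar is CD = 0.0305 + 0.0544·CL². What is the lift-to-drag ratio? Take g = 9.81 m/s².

L/D = 11.9

Level flight ⇒ L = W = m·g = 63.8 × 9.81 = 625.88 N.
Dynamic pressure q = 0.5 × 1.1 × 22.1² = 268.6 Pa.
CL = 2W/(ρv²S) = 2×625.88/(1.1×22.1²×3.96) = 0.5884.
CD = 0.0305 + 0.0544 × 0.5884² = 0.04933.
L/D = CL/CD = 0.5884 / 0.04933 = 11.9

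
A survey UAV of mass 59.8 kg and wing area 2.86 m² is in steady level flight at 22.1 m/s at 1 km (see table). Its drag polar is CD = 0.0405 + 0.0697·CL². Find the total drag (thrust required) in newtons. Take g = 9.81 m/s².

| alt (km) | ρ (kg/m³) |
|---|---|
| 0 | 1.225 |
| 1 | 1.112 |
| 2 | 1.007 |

At 1 km, from the table: ρ = 1.112 kg/m³.
In steady level flight, lift balances weight: W = mg = 59.8 × 9.81 = 586.64 N.
q = ½ρv² = ½ × 1.112 × 22.1² = 271.6 Pa.
CL = 2W/(ρv²S) = 2×586.64/(1.112×22.1²×2.86) = 0.7553.
CD = 0.0405 + 0.0697 × 0.7553² = 0.08027.
D = q·S·CD = 271.6 × 2.86 × 0.08027 = 62.34 N

D = 62.3 N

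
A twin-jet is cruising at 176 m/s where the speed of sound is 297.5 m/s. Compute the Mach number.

M = 0.592

M = v/a = 176 / 297.5 = 0.592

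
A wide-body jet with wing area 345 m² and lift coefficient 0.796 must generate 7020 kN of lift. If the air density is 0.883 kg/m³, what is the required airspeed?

v = 241 m/s

L = ½ρv²S·CL ⇒ v = √(2L/(ρ·S·CL))
v = √(2 × 7.02×10^6 / (0.883 × 345 × 0.796)) = √57900 = 241 m/s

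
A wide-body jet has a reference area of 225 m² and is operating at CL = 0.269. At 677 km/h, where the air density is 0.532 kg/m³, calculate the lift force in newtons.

Convert speed: v = 677 km/h ÷ 3.6 = 188.1 m/s.
Dynamic pressure q = ½ρv² = ½ × 0.532 × 188.1² = 9407 Pa.
L = q·S·CL = 9407 × 225 × 0.269 = 5.69×10^5 N ≈ 569 kN

L = 5.69×10^5 N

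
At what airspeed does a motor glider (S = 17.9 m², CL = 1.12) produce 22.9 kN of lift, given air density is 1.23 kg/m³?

L = ½ρv²S·CL ⇒ v = √(2L/(ρ·S·CL))
v = √(2 × 22900 / (1.23 × 17.9 × 1.12)) = √1857 = 43.1 m/s

v = 43.1 m/s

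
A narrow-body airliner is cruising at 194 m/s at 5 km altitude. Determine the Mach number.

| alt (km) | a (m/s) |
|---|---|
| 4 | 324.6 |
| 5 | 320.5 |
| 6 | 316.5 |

At 5 km, from the table: a = 320.5 m/s.
M = v/a = 194 / 320.5 = 0.605

M = 0.605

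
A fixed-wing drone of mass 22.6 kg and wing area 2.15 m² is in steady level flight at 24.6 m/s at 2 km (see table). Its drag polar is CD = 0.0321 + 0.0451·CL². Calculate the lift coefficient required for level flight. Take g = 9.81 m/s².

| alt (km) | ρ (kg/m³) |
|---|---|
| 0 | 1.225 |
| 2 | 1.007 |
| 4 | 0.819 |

At 2 km, from the table: ρ = 1.007 kg/m³.
In steady level flight, lift balances weight: W = mg = 22.6 × 9.81 = 221.71 N.
Dynamic pressure q = 0.5 × 1.007 × 24.6² = 304.7 Pa.
CL = W/(q·S) = 221.71 / (304.7 × 2.15) = 0.3384.

CL = 0.338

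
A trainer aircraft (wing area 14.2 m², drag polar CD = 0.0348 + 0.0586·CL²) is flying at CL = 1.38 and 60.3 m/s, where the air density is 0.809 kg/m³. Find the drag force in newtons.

D = 3060 N

CD = 0.0348 + 0.0586 × 1.38² = 0.1464
D = ½ρv²S·CD = ½ × 0.809 × 60.3² × 14.2 × 0.1464 = 3060 N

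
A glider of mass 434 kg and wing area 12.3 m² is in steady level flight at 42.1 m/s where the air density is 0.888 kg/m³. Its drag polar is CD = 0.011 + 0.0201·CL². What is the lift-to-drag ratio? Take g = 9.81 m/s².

L/D = 29.5

Level flight ⇒ L = W = m·g = 434 × 9.81 = 4257.5 N.
Dynamic pressure q = 0.5 × 0.888 × 42.1² = 787 Pa.
Required CL = L/(qS) = 4257.5/(787·12.3) = 0.4399.
CD = 0.011 + 0.0201 × 0.4399² = 0.01489.
L/D = CL/CD = 0.4399 / 0.01489 = 29.5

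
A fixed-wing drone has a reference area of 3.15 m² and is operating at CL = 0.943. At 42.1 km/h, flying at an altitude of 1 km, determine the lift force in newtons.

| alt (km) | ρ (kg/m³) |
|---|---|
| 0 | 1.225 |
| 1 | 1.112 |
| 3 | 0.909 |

At 1 km, from the table: ρ = 1.112 kg/m³.
Convert speed: v = 42.1 km/h ÷ 3.6 = 11.69 m/s.
Dynamic pressure q = ½ρv² = ½ × 1.112 × 11.69² = 76.04 Pa.
L = q·S·CL = 76.04 × 3.15 × 0.943 = 226 N

L = 226 N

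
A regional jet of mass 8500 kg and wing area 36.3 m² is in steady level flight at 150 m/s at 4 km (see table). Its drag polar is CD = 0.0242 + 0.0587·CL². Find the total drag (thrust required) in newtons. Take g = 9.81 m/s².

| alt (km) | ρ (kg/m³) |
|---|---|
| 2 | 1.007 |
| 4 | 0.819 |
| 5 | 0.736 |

At 4 km, from the table: ρ = 0.819 kg/m³.
Weight W = mg = 8500 × 9.81 = 83385 N; in level flight L = W.
Dynamic pressure q = 0.5 × 0.819 × 150² = 9214 Pa.
CL = 2W/(ρv²S) = 2×83385/(0.819×150²×36.3) = 0.2493.
CD = 0.0242 + 0.0587 × 0.2493² = 0.02785.
D = q·S·CD = 9214 × 36.3 × 0.02785 = 9314 N

D = 9310 N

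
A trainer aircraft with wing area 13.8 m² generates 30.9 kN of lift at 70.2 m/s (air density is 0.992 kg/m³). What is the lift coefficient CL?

From L = ½ρv²S·CL, rearranging gives CL = 2L/(ρv²S).
CL = 2 × 30900 / (0.992 × 70.2² × 13.8) = 0.916

CL = 0.916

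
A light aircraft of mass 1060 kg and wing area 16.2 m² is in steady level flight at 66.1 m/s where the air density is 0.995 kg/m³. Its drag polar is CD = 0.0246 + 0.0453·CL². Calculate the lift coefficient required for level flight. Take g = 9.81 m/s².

Weight W = mg = 1060 × 9.81 = 10399 N; in level flight L = W.
q = ½ρv² = ½ × 0.995 × 66.1² = 2174 Pa.
CL = 2W/(ρv²S) = 2×10399/(0.995×66.1²×16.2) = 0.2953.

CL = 0.295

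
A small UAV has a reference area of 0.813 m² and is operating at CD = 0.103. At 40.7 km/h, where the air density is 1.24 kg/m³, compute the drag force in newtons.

Convert speed: v = 40.7 km/h ÷ 3.6 = 11.31 m/s.
D = ½ρv²S·CD = ½ × 1.24 × 11.31² × 0.813 × 0.103 = 6.64 N

D = 6.64 N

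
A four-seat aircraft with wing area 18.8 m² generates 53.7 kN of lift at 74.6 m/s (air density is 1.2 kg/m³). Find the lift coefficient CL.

From L = ½ρv²S·CL, rearranging gives CL = 2L/(ρv²S).
CL = 2 × 53700 / (1.2 × 74.6² × 18.8) = 0.855

CL = 0.855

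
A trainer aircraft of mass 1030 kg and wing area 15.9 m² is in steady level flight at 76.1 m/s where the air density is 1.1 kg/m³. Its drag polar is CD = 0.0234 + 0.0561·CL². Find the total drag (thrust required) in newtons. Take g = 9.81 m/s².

In steady level flight, lift balances weight: W = mg = 1030 × 9.81 = 10104 N.
q = ½ρv² = ½ × 1.1 × 76.1² = 3185 Pa.
CL = W/(q·S) = 10104 / (3185 × 15.9) = 0.1995.
CD = 0.0234 + 0.0561 × 0.1995² = 0.02563.
D = q·S·CD = 3185 × 15.9 × 0.02563 = 1298 N

D = 1300 N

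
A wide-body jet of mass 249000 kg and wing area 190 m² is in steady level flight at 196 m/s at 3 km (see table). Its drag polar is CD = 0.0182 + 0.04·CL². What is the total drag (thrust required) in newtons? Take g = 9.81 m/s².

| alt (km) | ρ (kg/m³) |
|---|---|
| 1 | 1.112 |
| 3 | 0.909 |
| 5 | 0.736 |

At 3 km, from the table: ρ = 0.909 kg/m³.
Level flight ⇒ L = W = m·g = 249000 × 9.81 = 2.4427×10^6 N.
Dynamic pressure q = 0.5 × 0.909 × 196² = 17460 Pa.
Required CL = L/(qS) = 2.4427×10^6/(17460·190) = 0.7363.
CD = 0.0182 + 0.04 × 0.7363² = 0.03989.
D = q·S·CD = 17460 × 190 × 0.03989 = 1.323×10^5 N

D = 1.32×10^5 N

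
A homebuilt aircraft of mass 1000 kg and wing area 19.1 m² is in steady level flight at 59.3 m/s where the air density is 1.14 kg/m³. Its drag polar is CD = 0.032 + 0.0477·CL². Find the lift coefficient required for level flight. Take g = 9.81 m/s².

Weight W = mg = 1000 × 9.81 = 9810 N; in level flight L = W.
q = ½ρv² = ½ × 1.14 × 59.3² = 2004 Pa.
Required CL = L/(qS) = 9810/(2004·19.1) = 0.2562.

CL = 0.256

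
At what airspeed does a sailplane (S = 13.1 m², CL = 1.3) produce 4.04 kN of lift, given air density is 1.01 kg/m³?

v = 21.7 m/s

L = ½ρv²S·CL ⇒ v = √(2L/(ρ·S·CL))
v = √(2 × 4040 / (1.01 × 13.1 × 1.3)) = √469.8 = 21.7 m/s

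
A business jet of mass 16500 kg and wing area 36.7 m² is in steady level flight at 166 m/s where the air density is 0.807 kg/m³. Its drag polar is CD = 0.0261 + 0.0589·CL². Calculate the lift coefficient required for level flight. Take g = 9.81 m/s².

Level flight ⇒ L = W = m·g = 16500 × 9.81 = 1.6186×10^5 N.
Dynamic pressure q = 0.5 × 0.807 × 166² = 11120 Pa.
CL = W/(q·S) = 1.6186×10^5 / (11120 × 36.7) = 0.3967.

CL = 0.397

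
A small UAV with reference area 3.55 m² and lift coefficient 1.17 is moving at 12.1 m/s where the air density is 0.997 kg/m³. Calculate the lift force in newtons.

L = ½ρv²S·CL = ½ × 0.997 × 12.1² × 3.55 × 1.17 = 303 N

L = 303 N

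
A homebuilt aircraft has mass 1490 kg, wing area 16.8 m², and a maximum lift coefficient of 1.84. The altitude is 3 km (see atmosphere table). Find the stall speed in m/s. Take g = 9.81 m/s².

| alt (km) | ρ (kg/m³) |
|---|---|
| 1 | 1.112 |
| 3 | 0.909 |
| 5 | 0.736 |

V_stall = 32.3 m/s

At 3 km, from the table: ρ = 0.909 kg/m³.
Weight W = mg = 1490 × 9.81 = 14620 N.
V_stall = √(2W/(ρ·S·CL,max)) = √(2 × 14620 / (0.909 × 16.8 × 1.84))
V_stall = √1040 = 32.3 m/s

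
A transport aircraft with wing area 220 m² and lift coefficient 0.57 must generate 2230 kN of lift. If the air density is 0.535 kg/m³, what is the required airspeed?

L = ½ρv²S·CL ⇒ v = √(2L/(ρ·S·CL))
v = √(2 × 2.23×10^6 / (0.535 × 220 × 0.57)) = √66480 = 258 m/s

v = 258 m/s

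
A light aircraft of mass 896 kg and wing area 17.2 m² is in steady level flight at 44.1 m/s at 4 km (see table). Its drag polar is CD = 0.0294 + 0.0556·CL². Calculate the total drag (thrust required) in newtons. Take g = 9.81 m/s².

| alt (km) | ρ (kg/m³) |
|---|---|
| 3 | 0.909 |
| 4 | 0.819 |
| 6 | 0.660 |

At 4 km, from the table: ρ = 0.819 kg/m³.
Weight W = mg = 896 × 9.81 = 8789.8 N; in level flight L = W.
Dynamic pressure q = 0.5 × 0.819 × 44.1² = 796.4 Pa.
Required CL = L/(qS) = 8789.8/(796.4·17.2) = 0.6417.
CD = 0.0294 + 0.0556 × 0.6417² = 0.05229.
D = q·S·CD = 796.4 × 17.2 × 0.05229 = 716.3 N

D = 716 N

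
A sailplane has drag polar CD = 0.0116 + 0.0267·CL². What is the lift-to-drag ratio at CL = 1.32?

CD = 0.0116 + 0.0267 × 1.32² = 0.05812
L/D = CL/CD = 1.32 / 0.05812 = 22.7

L/D = 22.7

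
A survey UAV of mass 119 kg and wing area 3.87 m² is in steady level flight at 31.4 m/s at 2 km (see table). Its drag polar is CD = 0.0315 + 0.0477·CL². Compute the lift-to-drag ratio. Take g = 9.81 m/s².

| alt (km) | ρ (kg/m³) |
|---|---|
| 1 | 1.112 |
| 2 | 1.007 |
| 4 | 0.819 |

At 2 km, from the table: ρ = 1.007 kg/m³.
In steady level flight, lift balances weight: W = mg = 119 × 9.81 = 1167.4 N.
q = ½ρv² = ½ × 1.007 × 31.4² = 496.4 Pa.
CL = 2W/(ρv²S) = 2×1167.4/(1.007×31.4²×3.87) = 0.6076.
CD = 0.0315 + 0.0477 × 0.6076² = 0.04911.
L/D = CL/CD = 0.6076 / 0.04911 = 12.4

L/D = 12.4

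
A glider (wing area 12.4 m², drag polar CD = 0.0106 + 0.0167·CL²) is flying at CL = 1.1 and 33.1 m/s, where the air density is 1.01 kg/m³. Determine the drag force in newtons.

D = 211 N

CD = 0.0106 + 0.0167 × 1.1² = 0.03081
D = ½ρv²S·CD = ½ × 1.01 × 33.1² × 12.4 × 0.03081 = 211 N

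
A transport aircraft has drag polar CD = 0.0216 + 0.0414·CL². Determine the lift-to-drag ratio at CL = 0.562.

L/D = 16.2

CD = 0.0216 + 0.0414 × 0.562² = 0.03468
L/D = CL/CD = 0.562 / 0.03468 = 16.2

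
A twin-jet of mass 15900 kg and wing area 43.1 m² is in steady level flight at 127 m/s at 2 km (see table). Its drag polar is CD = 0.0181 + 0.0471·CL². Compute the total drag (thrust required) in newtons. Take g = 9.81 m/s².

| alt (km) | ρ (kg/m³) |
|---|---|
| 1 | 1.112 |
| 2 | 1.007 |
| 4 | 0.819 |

At 2 km, from the table: ρ = 1.007 kg/m³.
Weight W = mg = 15900 × 9.81 = 1.5598×10^5 N; in level flight L = W.
Dynamic pressure q = 0.5 × 1.007 × 127² = 8121 Pa.
CL = W/(q·S) = 1.5598×10^5 / (8121 × 43.1) = 0.4456.
CD = 0.0181 + 0.0471 × 0.4456² = 0.02745.
D = q·S·CD = 8121 × 43.1 × 0.02745 = 9609 N

D = 9610 N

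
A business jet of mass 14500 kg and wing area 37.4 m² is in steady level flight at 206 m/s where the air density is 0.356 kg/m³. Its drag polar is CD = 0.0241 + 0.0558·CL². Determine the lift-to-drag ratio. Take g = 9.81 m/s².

Weight W = mg = 14500 × 9.81 = 1.4224×10^5 N; in level flight L = W.
q = ½ρv² = ½ × 0.356 × 206² = 7554 Pa.
CL = 2W/(ρv²S) = 2×1.4224×10^5/(0.356×206²×37.4) = 0.5035.
CD = 0.0241 + 0.0558 × 0.5035² = 0.03825.
L/D = CL/CD = 0.5035 / 0.03825 = 13.2

L/D = 13.2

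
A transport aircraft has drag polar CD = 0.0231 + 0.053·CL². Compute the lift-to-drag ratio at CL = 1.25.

CD = 0.0231 + 0.053 × 1.25² = 0.1059
L/D = CL/CD = 1.25 / 0.1059 = 11.8

L/D = 11.8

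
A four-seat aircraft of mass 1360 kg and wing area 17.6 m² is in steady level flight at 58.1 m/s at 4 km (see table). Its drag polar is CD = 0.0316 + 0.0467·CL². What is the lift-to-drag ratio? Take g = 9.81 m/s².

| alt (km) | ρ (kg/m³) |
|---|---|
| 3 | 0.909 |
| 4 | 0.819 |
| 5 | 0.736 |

At 4 km, from the table: ρ = 0.819 kg/m³.
Weight W = mg = 1360 × 9.81 = 13342 N; in level flight L = W.
Dynamic pressure q = 0.5 × 0.819 × 58.1² = 1382 Pa.
CL = 2W/(ρv²S) = 2×13342/(0.819×58.1²×17.6) = 0.5484.
CD = 0.0316 + 0.0467 × 0.5484² = 0.04564.
L/D = CL/CD = 0.5484 / 0.04564 = 12

L/D = 12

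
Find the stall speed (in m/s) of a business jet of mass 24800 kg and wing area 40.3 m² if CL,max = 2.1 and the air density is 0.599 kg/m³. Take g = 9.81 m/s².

Stall occurs when L = W at CL,max. W = mg = 24800 × 9.81 = 2.433×10^5 N.
V_stall = √(2W/(ρ·S·CL,max)) = √(2 × 2.433×10^5 / (0.599 × 40.3 × 2.1))
V_stall = √9598 = 98 m/s

V_stall = 98 m/s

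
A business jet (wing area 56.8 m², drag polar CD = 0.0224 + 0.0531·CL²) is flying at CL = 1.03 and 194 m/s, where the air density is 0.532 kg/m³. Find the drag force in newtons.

CD = 0.0224 + 0.0531 × 1.03² = 0.07873
D = ½ρv²S·CD = ½ × 0.532 × 194² × 56.8 × 0.07873 = 44800 N

D = 44800 N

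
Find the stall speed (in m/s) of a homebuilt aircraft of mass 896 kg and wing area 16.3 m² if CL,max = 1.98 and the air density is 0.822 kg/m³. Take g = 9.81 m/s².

V_stall = 25.7 m/s

Stall occurs when L = W at CL,max. W = mg = 896 × 9.81 = 8790 N.
From L = ½ρV²S·CL,max = W: V_stall = √(2W/(ρSCL,max)) = √(2·8790/(0.822·16.3·1.98))
V_stall = √662.6 = 25.7 m/s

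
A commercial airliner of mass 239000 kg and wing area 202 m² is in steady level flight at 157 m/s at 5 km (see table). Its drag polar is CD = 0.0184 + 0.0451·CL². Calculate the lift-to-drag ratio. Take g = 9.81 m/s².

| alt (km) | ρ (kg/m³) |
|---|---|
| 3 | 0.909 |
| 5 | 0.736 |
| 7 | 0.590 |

L/D = 13.9

At 5 km, from the table: ρ = 0.736 kg/m³.
Weight W = mg = 239000 × 9.81 = 2.3446×10^6 N; in level flight L = W.
Dynamic pressure q = 0.5 × 0.736 × 157² = 9071 Pa.
CL = W/(q·S) = 2.3446×10^6 / (9071 × 202) = 1.28.
CD = 0.0184 + 0.0451 × 1.28² = 0.09224.
L/D = CL/CD = 1.28 / 0.09224 = 13.9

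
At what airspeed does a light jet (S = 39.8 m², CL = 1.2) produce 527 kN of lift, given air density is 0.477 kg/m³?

v = 215 m/s

L = ½ρv²S·CL ⇒ v = √(2L/(ρ·S·CL))
v = √(2 × 5.27×10^5 / (0.477 × 39.8 × 1.2)) = √46270 = 215 m/s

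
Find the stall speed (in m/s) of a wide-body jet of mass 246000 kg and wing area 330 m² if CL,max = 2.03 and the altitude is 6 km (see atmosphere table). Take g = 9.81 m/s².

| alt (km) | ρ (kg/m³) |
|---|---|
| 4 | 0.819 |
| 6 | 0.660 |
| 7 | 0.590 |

V_stall = 104 m/s

At 6 km, from the table: ρ = 0.660 kg/m³.
Weight W = mg = 246000 × 9.81 = 2.413×10^6 N.
V_stall = √(2W/(ρ·S·CL,max)) = √(2 × 2.413×10^6 / (0.66 × 330 × 2.03))
V_stall = √10920 = 104 m/s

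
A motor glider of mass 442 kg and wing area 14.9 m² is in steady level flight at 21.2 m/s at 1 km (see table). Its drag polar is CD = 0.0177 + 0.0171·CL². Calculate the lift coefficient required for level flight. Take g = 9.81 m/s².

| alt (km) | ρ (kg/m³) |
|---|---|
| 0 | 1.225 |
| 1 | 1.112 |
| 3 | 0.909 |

CL = 1.16

At 1 km, from the table: ρ = 1.112 kg/m³.
In steady level flight, lift balances weight: W = mg = 442 × 9.81 = 4336 N.
Dynamic pressure q = 0.5 × 1.112 × 21.2² = 249.9 Pa.
CL = W/(q·S) = 4336 / (249.9 × 14.9) = 1.165.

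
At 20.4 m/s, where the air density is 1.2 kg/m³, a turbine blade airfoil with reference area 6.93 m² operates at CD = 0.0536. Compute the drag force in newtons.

D = 92.7 N

Dynamic pressure q = ½ρv² = ½ × 1.2 × 20.4² = 249.7 Pa.
D = q·S·CD = 249.7 × 6.93 × 0.0536 = 92.7 N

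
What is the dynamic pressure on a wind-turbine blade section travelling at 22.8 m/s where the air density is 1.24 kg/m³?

q = ½ρv² = ½ × 1.24 × 22.8² = 322 Pa

q = 322 Pa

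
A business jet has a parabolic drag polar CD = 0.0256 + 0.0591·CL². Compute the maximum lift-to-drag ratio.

For CD = CD0 + K·CL², (L/D)max occurs at CL* = √(CD0/K) and equals 1/(2√(K·CD0)).
(L/D)max = 1/(2√(0.0591 × 0.0256)) = 1/(2 × 0.0389) = 12.9

(L/D)max = 12.9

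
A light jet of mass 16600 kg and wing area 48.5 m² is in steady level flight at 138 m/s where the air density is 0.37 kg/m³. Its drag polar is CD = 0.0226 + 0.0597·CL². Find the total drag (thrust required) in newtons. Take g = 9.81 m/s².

D = 13100 N

Level flight ⇒ L = W = m·g = 16600 × 9.81 = 1.6285×10^5 N.
Dynamic pressure q = 0.5 × 0.37 × 138² = 3523 Pa.
CL = 2W/(ρv²S) = 2×1.6285×10^5/(0.37×138²×48.5) = 0.953.
CD = 0.0226 + 0.0597 × 0.953² = 0.07682.
D = q·S·CD = 3523 × 48.5 × 0.07682 = 13130 N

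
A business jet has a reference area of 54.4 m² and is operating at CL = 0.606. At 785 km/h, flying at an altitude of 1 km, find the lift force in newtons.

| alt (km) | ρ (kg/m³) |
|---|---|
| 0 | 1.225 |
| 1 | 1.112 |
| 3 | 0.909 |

L = 8.72×10^5 N

At 1 km, from the table: ρ = 1.112 kg/m³.
Convert speed: v = 785 km/h ÷ 3.6 = 218.1 m/s.
L = ½ρv²S·CL = ½ × 1.112 × 218.1² × 54.4 × 0.606 = 8.72×10^5 N ≈ 872 kN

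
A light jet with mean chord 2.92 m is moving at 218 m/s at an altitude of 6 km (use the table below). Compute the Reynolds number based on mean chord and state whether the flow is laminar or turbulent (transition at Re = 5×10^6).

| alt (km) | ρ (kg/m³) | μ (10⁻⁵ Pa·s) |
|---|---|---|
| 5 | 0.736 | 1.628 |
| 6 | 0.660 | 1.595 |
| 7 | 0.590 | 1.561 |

Re = 2.63×10^7 (turbulent)

At 6 km, from the table: ρ = 0.660 kg/m³, μ = 1.595×10⁻⁵ Pa·s.
Re = ρ·v·c/μ = 0.66 × 218 × 2.92 / (1.595×10⁻⁵) = 2.63×10^7
Since 2.63×10^7 > 5×10^6, the flow is turbulent.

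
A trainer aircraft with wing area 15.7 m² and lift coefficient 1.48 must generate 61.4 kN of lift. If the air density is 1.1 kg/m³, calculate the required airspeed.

L = ½ρv²S·CL ⇒ v = √(2L/(ρ·S·CL))
v = √(2 × 61400 / (1.1 × 15.7 × 1.48)) = √4804 = 69.3 m/s

v = 69.3 m/s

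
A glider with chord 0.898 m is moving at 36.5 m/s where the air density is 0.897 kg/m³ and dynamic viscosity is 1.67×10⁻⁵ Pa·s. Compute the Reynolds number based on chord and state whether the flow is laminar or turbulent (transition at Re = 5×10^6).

Re = ρ·v·c/μ = 0.897 × 36.5 × 0.898 / (1.67×10⁻⁵) = 1.76×10^6
Since 1.76×10^6 < 5×10^6, the flow is laminar.

Re = 1.76×10^6 (laminar)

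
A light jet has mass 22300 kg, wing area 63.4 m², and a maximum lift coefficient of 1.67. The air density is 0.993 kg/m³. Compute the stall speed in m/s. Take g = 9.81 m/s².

V_stall = 64.5 m/s

Weight W = mg = 22300 × 9.81 = 2.188×10^5 N.
V_stall = √(2W/(ρ·S·CL,max)) = √(2 × 2.188×10^5 / (0.993 × 63.4 × 1.67))
V_stall = √4161 = 64.5 m/s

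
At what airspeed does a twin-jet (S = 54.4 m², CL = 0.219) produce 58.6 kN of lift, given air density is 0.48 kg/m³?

v = 143 m/s

L = ½ρv²S·CL ⇒ v = √(2L/(ρ·S·CL))
v = √(2 × 58600 / (0.48 × 54.4 × 0.219)) = √20490 = 143 m/s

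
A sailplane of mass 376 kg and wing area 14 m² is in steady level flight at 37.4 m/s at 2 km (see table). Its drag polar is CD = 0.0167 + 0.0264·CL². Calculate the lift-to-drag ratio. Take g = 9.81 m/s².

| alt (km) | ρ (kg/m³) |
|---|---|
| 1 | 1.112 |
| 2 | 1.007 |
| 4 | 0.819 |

At 2 km, from the table: ρ = 1.007 kg/m³.
Weight W = mg = 376 × 9.81 = 3688.6 N; in level flight L = W.
q = ½ρv² = ½ × 1.007 × 37.4² = 704.3 Pa.
Required CL = L/(qS) = 3688.6/(704.3·14) = 0.3741.
CD = 0.0167 + 0.0264 × 0.3741² = 0.02039.
L/D = CL/CD = 0.3741 / 0.02039 = 18.3

L/D = 18.3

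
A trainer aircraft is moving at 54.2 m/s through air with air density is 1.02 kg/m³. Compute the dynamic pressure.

q = 1500 Pa

q = ½ρv² = ½ × 1.02 × 54.2² = 1500 Pa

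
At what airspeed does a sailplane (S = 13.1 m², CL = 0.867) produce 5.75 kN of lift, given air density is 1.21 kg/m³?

L = ½ρv²S·CL ⇒ v = √(2L/(ρ·S·CL))
v = √(2 × 5750 / (1.21 × 13.1 × 0.867)) = √836.8 = 28.9 m/s

v = 28.9 m/s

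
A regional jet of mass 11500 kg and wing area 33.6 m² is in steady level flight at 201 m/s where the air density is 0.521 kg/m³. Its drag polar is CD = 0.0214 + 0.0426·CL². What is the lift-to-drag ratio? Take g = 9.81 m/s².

Weight W = mg = 11500 × 9.81 = 1.1282×10^5 N; in level flight L = W.
Dynamic pressure q = 0.5 × 0.521 × 201² = 10520 Pa.
Required CL = L/(qS) = 1.1282×10^5/(10520·33.6) = 0.319.
CD = 0.0214 + 0.0426 × 0.319² = 0.02574.
L/D = CL/CD = 0.319 / 0.02574 = 12.4

L/D = 12.4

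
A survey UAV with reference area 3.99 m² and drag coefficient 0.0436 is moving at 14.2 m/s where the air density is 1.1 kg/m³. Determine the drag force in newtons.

D = 19.3 N

Dynamic pressure q = ½ρv² = ½ × 1.1 × 14.2² = 110.9 Pa.
D = q·S·CD = 110.9 × 3.99 × 0.0436 = 19.3 N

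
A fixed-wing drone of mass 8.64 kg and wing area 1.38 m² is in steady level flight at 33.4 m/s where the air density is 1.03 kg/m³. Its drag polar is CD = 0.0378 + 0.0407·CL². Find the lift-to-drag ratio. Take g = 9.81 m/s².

L/D = 2.79

In steady level flight, lift balances weight: W = mg = 8.64 × 9.81 = 84.758 N.
q = ½ρv² = ½ × 1.03 × 33.4² = 574.5 Pa.
CL = W/(q·S) = 84.758 / (574.5 × 1.38) = 0.1069.
CD = 0.0378 + 0.0407 × 0.1069² = 0.03827.
L/D = CL/CD = 0.1069 / 0.03827 = 2.79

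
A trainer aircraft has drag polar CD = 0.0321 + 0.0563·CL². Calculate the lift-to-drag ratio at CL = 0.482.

L/D = 10.7

CD = 0.0321 + 0.0563 × 0.482² = 0.04518
L/D = CL/CD = 0.482 / 0.04518 = 10.7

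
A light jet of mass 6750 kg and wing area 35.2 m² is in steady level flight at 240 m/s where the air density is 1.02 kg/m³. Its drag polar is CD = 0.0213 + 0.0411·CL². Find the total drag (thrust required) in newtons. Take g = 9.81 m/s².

D = 22200 N

In steady level flight, lift balances weight: W = mg = 6750 × 9.81 = 66218 N.
Dynamic pressure q = 0.5 × 1.02 × 240² = 29380 Pa.
Required CL = L/(qS) = 66218/(29380·35.2) = 0.06404.
CD = 0.0213 + 0.0411 × 0.06404² = 0.02147.
D = q·S·CD = 29380 × 35.2 × 0.02147 = 22200 N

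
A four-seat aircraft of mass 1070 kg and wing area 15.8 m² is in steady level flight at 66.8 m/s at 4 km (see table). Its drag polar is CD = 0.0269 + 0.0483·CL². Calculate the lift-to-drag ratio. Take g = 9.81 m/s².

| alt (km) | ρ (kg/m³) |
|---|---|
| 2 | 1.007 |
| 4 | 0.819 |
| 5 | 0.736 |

At 4 km, from the table: ρ = 0.819 kg/m³.
Level flight ⇒ L = W = m·g = 1070 × 9.81 = 10497 N.
Dynamic pressure q = 0.5 × 0.819 × 66.8² = 1827 Pa.
CL = W/(q·S) = 10497 / (1827 × 15.8) = 0.3636.
CD = 0.0269 + 0.0483 × 0.3636² = 0.03328.
L/D = CL/CD = 0.3636 / 0.03328 = 10.9

L/D = 10.9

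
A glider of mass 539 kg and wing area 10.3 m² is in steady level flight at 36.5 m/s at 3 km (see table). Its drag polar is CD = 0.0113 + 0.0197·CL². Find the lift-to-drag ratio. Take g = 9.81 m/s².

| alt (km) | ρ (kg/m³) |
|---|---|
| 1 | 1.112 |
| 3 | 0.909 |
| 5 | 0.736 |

L/D = 33.3

At 3 km, from the table: ρ = 0.909 kg/m³.
In steady level flight, lift balances weight: W = mg = 539 × 9.81 = 5287.6 N.
q = ½ρv² = ½ × 0.909 × 36.5² = 605.5 Pa.
CL = 2W/(ρv²S) = 2×5287.6/(0.909×36.5²×10.3) = 0.8478.
CD = 0.0113 + 0.0197 × 0.8478² = 0.02546.
L/D = CL/CD = 0.8478 / 0.02546 = 33.3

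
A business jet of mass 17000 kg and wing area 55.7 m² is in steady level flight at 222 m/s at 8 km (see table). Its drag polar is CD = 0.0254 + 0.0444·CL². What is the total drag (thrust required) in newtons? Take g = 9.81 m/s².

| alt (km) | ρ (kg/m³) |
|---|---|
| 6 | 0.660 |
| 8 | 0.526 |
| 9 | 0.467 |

At 8 km, from the table: ρ = 0.526 kg/m³.
In steady level flight, lift balances weight: W = mg = 17000 × 9.81 = 1.6677×10^5 N.
q = ½ρv² = ½ × 0.526 × 222² = 12960 Pa.
CL = W/(q·S) = 1.6677×10^5 / (12960 × 55.7) = 0.231.
CD = 0.0254 + 0.0444 × 0.231² = 0.02777.
D = q·S·CD = 12960 × 55.7 × 0.02777 = 20050 N

D = 20000 N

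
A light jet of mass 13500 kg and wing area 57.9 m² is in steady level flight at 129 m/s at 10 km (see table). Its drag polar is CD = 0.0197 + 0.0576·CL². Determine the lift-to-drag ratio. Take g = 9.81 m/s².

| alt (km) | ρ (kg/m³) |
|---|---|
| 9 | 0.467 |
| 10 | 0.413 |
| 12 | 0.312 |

At 10 km, from the table: ρ = 0.413 kg/m³.
Level flight ⇒ L = W = m·g = 13500 × 9.81 = 1.3244×10^5 N.
q = ½ρv² = ½ × 0.413 × 129² = 3436 Pa.
CL = W/(q·S) = 1.3244×10^5 / (3436 × 57.9) = 0.6656.
CD = 0.0197 + 0.0576 × 0.6656² = 0.04522.
L/D = CL/CD = 0.6656 / 0.04522 = 14.7

L/D = 14.7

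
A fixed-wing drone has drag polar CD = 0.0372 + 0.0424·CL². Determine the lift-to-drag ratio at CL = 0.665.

CD = 0.0372 + 0.0424 × 0.665² = 0.05595
L/D = CL/CD = 0.665 / 0.05595 = 11.9

L/D = 11.9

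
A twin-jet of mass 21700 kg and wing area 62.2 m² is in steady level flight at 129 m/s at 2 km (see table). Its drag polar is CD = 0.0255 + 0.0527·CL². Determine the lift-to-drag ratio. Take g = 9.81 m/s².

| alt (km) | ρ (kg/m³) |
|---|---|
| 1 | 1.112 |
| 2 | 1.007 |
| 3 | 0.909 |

L/D = 11.9

At 2 km, from the table: ρ = 1.007 kg/m³.
In steady level flight, lift balances weight: W = mg = 21700 × 9.81 = 2.1288×10^5 N.
Dynamic pressure q = 0.5 × 1.007 × 129² = 8379 Pa.
Required CL = L/(qS) = 2.1288×10^5/(8379·62.2) = 0.4085.
CD = 0.0255 + 0.0527 × 0.4085² = 0.03429.
L/D = CL/CD = 0.4085 / 0.03429 = 11.9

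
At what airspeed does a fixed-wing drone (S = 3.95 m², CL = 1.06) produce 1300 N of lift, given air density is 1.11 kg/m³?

L = ½ρv²S·CL ⇒ v = √(2L/(ρ·S·CL))
v = √(2 × 1300 / (1.11 × 3.95 × 1.06)) = √559.4 = 23.7 m/s

v = 23.7 m/s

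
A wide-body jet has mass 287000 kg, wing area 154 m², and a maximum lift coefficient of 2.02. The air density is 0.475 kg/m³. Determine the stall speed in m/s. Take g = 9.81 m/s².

V_stall = 195 m/s

Stall occurs when L = W at CL,max. W = mg = 287000 × 9.81 = 2.815×10^6 N.
From L = ½ρV²S·CL,max = W: V_stall = √(2W/(ρSCL,max)) = √(2·2.815×10^6/(0.475·154·2.02))
V_stall = √38110 = 195 m/s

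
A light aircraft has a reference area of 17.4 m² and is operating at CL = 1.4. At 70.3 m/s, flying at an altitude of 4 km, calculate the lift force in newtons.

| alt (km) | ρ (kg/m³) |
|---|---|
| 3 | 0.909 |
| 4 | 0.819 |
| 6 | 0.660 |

L = 49300 N

At 4 km, from the table: ρ = 0.819 kg/m³.
Dynamic pressure q = ½ρv² = ½ × 0.819 × 70.3² = 2024 Pa.
L = q·S·CL = 2024 × 17.4 × 1.4 = 49300 N ≈ 49.3 kN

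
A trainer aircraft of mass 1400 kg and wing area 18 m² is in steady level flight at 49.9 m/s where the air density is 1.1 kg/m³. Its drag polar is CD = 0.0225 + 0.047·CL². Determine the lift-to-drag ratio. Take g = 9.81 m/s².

L/D = 15

Level flight ⇒ L = W = m·g = 1400 × 9.81 = 13734 N.
Dynamic pressure q = 0.5 × 1.1 × 49.9² = 1370 Pa.
CL = 2W/(ρv²S) = 2×13734/(1.1×49.9²×18) = 0.5571.
CD = 0.0225 + 0.047 × 0.5571² = 0.03709.
L/D = CL/CD = 0.5571 / 0.03709 = 15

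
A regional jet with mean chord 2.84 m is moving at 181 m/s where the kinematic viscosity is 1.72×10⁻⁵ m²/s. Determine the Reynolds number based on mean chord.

Re = v·c/ν = 181 × 2.84 / (1.72×10⁻⁵) = 2.99×10^7

Re = 2.99×10^7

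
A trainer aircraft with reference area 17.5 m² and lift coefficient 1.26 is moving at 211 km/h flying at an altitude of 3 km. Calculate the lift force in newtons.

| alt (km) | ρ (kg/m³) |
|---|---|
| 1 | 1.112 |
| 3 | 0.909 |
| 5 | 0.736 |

L = 34400 N

At 3 km, from the table: ρ = 0.909 kg/m³.
Convert speed: v = 211 km/h ÷ 3.6 = 58.61 m/s.
Dynamic pressure q = ½ρv² = ½ × 0.909 × 58.61² = 1561 Pa.
L = q·S·CL = 1561 × 17.5 × 1.26 = 34400 N ≈ 34.4 kN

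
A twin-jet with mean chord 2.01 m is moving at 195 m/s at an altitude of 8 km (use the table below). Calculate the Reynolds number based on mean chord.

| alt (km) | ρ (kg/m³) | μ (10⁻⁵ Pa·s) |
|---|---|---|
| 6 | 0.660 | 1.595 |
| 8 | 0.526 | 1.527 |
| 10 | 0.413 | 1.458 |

At 8 km, from the table: ρ = 0.526 kg/m³, μ = 1.527×10⁻⁵ Pa·s.
Re = ρ·v·c/μ = 0.526 × 195 × 2.01 / (1.527×10⁻⁵) = 1.35×10^7

Re = 1.35×10^7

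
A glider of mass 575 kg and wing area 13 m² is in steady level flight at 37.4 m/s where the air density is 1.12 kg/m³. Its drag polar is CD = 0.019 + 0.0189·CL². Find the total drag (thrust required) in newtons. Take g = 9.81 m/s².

D = 253 N

Level flight ⇒ L = W = m·g = 575 × 9.81 = 5640.8 N.
Dynamic pressure q = 0.5 × 1.12 × 37.4² = 783.3 Pa.
CL = 2W/(ρv²S) = 2×5640.8/(1.12×37.4²×13) = 0.5539.
CD = 0.019 + 0.0189 × 0.5539² = 0.0248.
D = q·S·CD = 783.3 × 13 × 0.0248 = 252.5 N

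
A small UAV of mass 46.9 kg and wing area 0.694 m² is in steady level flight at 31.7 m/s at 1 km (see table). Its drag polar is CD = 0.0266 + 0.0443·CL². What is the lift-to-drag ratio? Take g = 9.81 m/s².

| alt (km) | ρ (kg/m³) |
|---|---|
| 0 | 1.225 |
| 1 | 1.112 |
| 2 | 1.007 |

At 1 km, from the table: ρ = 1.112 kg/m³.
In steady level flight, lift balances weight: W = mg = 46.9 × 9.81 = 460.09 N.
Dynamic pressure q = 0.5 × 1.112 × 31.7² = 558.7 Pa.
CL = 2W/(ρv²S) = 2×460.09/(1.112×31.7²×0.694) = 1.187.
CD = 0.0266 + 0.0443 × 1.187² = 0.08897.
L/D = CL/CD = 1.187 / 0.08897 = 13.3

L/D = 13.3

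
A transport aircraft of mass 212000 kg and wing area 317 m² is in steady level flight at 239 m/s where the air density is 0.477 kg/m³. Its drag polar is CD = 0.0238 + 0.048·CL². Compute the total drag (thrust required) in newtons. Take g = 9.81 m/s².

Level flight ⇒ L = W = m·g = 212000 × 9.81 = 2.0797×10^6 N.
q = ½ρv² = ½ × 0.477 × 239² = 13620 Pa.
CL = W/(q·S) = 2.0797×10^6 / (13620 × 317) = 0.4816.
CD = 0.0238 + 0.048 × 0.4816² = 0.03493.
D = q·S·CD = 13620 × 317 × 0.03493 = 1.509×10^5 N

D = 1.51×10^5 N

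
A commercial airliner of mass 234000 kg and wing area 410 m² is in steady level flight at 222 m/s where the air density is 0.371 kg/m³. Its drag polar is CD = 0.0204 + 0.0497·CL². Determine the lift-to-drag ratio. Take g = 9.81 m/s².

Weight W = mg = 234000 × 9.81 = 2.2955×10^6 N; in level flight L = W.
Dynamic pressure q = 0.5 × 0.371 × 222² = 9142 Pa.
Required CL = L/(qS) = 2.2955×10^6/(9142·410) = 0.6124.
CD = 0.0204 + 0.0497 × 0.6124² = 0.03904.
L/D = CL/CD = 0.6124 / 0.03904 = 15.7

L/D = 15.7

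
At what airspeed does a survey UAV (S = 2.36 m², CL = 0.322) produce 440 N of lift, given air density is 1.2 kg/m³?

v = 31.1 m/s

L = ½ρv²S·CL ⇒ v = √(2L/(ρ·S·CL))
v = √(2 × 440 / (1.2 × 2.36 × 0.322)) = √965 = 31.1 m/s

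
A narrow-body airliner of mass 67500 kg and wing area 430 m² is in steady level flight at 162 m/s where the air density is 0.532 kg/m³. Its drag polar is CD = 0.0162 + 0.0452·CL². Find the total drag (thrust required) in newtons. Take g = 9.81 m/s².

D = 55200 N

In steady level flight, lift balances weight: W = mg = 67500 × 9.81 = 6.6218×10^5 N.
Dynamic pressure q = 0.5 × 0.532 × 162² = 6981 Pa.
CL = W/(q·S) = 6.6218×10^5 / (6981 × 430) = 0.2206.
CD = 0.0162 + 0.0452 × 0.2206² = 0.0184.
D = q·S·CD = 6981 × 430 × 0.0184 = 55230 N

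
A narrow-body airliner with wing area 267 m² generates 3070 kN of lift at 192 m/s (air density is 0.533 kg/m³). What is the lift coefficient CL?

CL = 1.17

From L = ½ρv²S·CL, rearranging gives CL = 2L/(ρv²S).
CL = 2 × 3.07×10^6 / (0.533 × 192² × 267) = 1.17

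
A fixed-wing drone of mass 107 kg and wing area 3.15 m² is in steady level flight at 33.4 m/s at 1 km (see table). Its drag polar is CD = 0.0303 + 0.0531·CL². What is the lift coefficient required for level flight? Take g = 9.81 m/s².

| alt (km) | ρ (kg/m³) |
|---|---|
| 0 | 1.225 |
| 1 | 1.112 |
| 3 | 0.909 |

At 1 km, from the table: ρ = 1.112 kg/m³.
Level flight ⇒ L = W = m·g = 107 × 9.81 = 1049.7 N.
Dynamic pressure q = 0.5 × 1.112 × 33.4² = 620.3 Pa.
Required CL = L/(qS) = 1049.7/(620.3·3.15) = 0.5372.

CL = 0.537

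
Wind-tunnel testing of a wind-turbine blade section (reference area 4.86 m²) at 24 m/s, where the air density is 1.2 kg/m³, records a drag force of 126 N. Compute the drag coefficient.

CD = 0.075

From D = ½ρv²S·CD, rearranging gives CD = 2D/(ρv²S).
CD = 2 × 126 / (1.2 × 24² × 4.86) = 0.075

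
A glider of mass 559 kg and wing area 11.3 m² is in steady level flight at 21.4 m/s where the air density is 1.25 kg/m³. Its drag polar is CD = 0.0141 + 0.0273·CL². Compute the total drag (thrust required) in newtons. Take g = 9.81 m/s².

In steady level flight, lift balances weight: W = mg = 559 × 9.81 = 5483.8 N.
q = ½ρv² = ½ × 1.25 × 21.4² = 286.2 Pa.
Required CL = L/(qS) = 5483.8/(286.2·11.3) = 1.695.
CD = 0.0141 + 0.0273 × 1.695² = 0.09258.
D = q·S·CD = 286.2 × 11.3 × 0.09258 = 299.4 N

D = 299 N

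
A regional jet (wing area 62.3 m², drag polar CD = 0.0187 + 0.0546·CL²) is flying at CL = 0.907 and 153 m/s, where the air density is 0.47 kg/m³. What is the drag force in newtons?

CD = 0.0187 + 0.0546 × 0.907² = 0.06362
D = ½ρv²S·CD = ½ × 0.47 × 153² × 62.3 × 0.06362 = 21800 N

D = 21800 N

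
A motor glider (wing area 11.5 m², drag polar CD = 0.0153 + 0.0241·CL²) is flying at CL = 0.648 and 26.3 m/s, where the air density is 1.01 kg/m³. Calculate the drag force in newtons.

D = 102 N

CD = 0.0153 + 0.0241 × 0.648² = 0.02542
D = ½ρv²S·CD = ½ × 1.01 × 26.3² × 11.5 × 0.02542 = 102 N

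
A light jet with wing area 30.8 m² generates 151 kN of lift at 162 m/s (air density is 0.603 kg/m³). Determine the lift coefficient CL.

CL = 0.62

From L = ½ρv²S·CL, rearranging gives CL = 2L/(ρv²S).
CL = 2 × 1.51×10^5 / (0.603 × 162² × 30.8) = 0.62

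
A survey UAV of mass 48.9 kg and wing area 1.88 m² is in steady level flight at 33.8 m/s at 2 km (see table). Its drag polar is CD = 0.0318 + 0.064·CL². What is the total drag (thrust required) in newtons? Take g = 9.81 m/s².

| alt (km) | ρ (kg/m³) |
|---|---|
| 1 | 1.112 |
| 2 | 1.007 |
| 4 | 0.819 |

At 2 km, from the table: ρ = 1.007 kg/m³.
Weight W = mg = 48.9 × 9.81 = 479.71 N; in level flight L = W.
q = ½ρv² = ½ × 1.007 × 33.8² = 575.2 Pa.
CL = W/(q·S) = 479.71 / (575.2 × 1.88) = 0.4436.
CD = 0.0318 + 0.064 × 0.4436² = 0.04439.
D = q·S·CD = 575.2 × 1.88 × 0.04439 = 48.01 N

D = 48 N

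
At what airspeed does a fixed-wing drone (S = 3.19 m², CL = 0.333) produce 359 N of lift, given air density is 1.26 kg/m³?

v = 23.2 m/s

L = ½ρv²S·CL ⇒ v = √(2L/(ρ·S·CL))
v = √(2 × 359 / (1.26 × 3.19 × 0.333)) = √536.4 = 23.2 m/s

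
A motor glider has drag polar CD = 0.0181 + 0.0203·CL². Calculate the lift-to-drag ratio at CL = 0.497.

CD = 0.0181 + 0.0203 × 0.497² = 0.02311
L/D = CL/CD = 0.497 / 0.02311 = 21.5

L/D = 21.5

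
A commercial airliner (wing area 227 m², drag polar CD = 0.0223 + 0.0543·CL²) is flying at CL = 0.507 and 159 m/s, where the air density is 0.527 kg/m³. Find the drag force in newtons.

CD = 0.0223 + 0.0543 × 0.507² = 0.03626
D = ½ρv²S·CD = ½ × 0.527 × 159² × 227 × 0.03626 = 54800 N

D = 54800 N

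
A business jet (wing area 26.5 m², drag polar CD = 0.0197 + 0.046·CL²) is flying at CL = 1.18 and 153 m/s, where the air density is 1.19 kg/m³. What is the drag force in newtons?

CD = 0.0197 + 0.046 × 1.18² = 0.08375
D = ½ρv²S·CD = ½ × 1.19 × 153² × 26.5 × 0.08375 = 30900 N

D = 30900 N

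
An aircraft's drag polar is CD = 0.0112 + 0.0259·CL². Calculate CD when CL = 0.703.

CD = 0.0112 + 0.0259 × 0.703² = 0.0112 + 0.0128 = 0.024

CD = 0.024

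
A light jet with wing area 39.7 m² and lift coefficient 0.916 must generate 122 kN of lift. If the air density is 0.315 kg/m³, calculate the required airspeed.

v = 146 m/s

L = ½ρv²S·CL ⇒ v = √(2L/(ρ·S·CL))
v = √(2 × 1.22×10^5 / (0.315 × 39.7 × 0.916)) = √21300 = 146 m/s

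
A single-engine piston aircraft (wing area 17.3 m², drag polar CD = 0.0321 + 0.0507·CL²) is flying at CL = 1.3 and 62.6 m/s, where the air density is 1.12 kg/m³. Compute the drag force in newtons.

CD = 0.0321 + 0.0507 × 1.3² = 0.1178
D = ½ρv²S·CD = ½ × 1.12 × 62.6² × 17.3 × 0.1178 = 4470 N

D = 4470 N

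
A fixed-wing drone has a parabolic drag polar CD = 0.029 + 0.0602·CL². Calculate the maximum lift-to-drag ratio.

(L/D)max = 12

For CD = CD0 + K·CL², (L/D)max occurs at CL* = √(CD0/K) and equals 1/(2√(K·CD0)).
(L/D)max = 1/(2√(0.0602 × 0.029)) = 1/(2 × 0.04178) = 12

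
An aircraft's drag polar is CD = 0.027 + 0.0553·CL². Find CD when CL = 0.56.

CD = 0.027 + 0.0553 × 0.56² = 0.027 + 0.01734 = 0.0443

CD = 0.0443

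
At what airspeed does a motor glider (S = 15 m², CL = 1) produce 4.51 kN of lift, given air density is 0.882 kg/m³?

v = 26.1 m/s

L = ½ρv²S·CL ⇒ v = √(2L/(ρ·S·CL))
v = √(2 × 4510 / (0.882 × 15 × 1)) = √681.8 = 26.1 m/s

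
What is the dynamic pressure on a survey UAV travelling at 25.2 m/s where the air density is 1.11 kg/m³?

q = ½ρv² = ½ × 1.11 × 25.2² = 352 Pa

q = 352 Pa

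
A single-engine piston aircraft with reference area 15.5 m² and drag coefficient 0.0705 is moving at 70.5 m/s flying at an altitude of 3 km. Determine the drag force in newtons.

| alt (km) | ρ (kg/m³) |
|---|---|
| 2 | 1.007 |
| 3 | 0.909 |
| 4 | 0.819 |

At 3 km, from the table: ρ = 0.909 kg/m³.
Dynamic pressure q = ½ρv² = ½ × 0.909 × 70.5² = 2259 Pa.
D = q·S·CD = 2259 × 15.5 × 0.0705 = 2470 N

D = 2470 N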